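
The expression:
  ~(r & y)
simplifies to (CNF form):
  ~r | ~y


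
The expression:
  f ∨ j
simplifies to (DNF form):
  f ∨ j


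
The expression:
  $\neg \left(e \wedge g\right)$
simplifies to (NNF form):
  $\neg e \vee \neg g$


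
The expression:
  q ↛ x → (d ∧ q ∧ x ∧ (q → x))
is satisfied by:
  {x: True, q: False}
  {q: False, x: False}
  {q: True, x: True}


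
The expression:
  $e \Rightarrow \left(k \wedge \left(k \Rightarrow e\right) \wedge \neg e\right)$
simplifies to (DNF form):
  $\neg e$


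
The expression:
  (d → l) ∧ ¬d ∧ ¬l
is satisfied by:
  {d: False, l: False}


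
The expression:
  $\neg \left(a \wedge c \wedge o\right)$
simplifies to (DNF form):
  $\neg a \vee \neg c \vee \neg o$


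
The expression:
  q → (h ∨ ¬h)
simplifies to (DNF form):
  True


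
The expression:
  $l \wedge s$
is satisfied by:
  {s: True, l: True}


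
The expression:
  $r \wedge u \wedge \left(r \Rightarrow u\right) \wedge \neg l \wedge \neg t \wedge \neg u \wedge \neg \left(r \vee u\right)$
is never true.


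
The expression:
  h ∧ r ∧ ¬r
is never true.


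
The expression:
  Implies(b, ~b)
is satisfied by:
  {b: False}


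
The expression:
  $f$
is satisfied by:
  {f: True}


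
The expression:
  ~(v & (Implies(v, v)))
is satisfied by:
  {v: False}


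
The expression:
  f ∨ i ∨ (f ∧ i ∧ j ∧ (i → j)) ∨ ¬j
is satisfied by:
  {i: True, f: True, j: False}
  {i: True, f: False, j: False}
  {f: True, i: False, j: False}
  {i: False, f: False, j: False}
  {i: True, j: True, f: True}
  {i: True, j: True, f: False}
  {j: True, f: True, i: False}


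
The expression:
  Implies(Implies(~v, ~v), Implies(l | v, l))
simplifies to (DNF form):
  l | ~v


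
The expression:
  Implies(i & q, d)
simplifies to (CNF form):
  d | ~i | ~q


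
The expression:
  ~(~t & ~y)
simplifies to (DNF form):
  t | y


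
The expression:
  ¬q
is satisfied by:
  {q: False}


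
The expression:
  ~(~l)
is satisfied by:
  {l: True}


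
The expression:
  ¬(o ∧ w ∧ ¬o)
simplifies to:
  True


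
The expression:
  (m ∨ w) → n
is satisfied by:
  {n: True, m: False, w: False}
  {n: True, w: True, m: False}
  {n: True, m: True, w: False}
  {n: True, w: True, m: True}
  {w: False, m: False, n: False}


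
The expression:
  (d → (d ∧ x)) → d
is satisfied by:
  {d: True}


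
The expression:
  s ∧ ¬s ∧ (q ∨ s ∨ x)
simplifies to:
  False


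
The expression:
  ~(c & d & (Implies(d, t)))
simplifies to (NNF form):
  ~c | ~d | ~t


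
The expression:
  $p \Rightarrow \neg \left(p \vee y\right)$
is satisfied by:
  {p: False}


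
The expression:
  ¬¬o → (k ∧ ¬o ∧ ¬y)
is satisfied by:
  {o: False}


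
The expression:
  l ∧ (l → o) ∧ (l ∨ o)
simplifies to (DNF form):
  l ∧ o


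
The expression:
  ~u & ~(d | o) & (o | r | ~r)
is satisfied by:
  {u: False, o: False, d: False}


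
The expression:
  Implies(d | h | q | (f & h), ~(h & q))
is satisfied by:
  {h: False, q: False}
  {q: True, h: False}
  {h: True, q: False}


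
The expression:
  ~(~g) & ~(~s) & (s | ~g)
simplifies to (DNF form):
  g & s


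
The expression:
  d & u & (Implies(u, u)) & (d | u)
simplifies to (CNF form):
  d & u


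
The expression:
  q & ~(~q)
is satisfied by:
  {q: True}


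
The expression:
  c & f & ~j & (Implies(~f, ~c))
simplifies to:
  c & f & ~j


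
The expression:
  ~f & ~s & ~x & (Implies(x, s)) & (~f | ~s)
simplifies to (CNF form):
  ~f & ~s & ~x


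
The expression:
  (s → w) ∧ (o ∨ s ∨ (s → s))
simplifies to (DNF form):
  w ∨ ¬s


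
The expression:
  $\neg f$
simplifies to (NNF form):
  $\neg f$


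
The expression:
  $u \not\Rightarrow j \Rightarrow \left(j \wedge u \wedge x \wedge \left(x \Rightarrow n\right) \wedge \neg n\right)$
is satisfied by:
  {j: True, u: False}
  {u: False, j: False}
  {u: True, j: True}


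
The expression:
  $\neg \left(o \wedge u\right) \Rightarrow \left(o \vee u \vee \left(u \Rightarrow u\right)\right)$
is always true.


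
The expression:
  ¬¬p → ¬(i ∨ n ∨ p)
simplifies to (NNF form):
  ¬p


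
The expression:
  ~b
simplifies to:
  ~b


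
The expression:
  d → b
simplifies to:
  b ∨ ¬d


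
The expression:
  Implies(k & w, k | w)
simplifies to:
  True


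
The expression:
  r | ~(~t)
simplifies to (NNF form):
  r | t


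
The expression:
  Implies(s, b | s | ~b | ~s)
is always true.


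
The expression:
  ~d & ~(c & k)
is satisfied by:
  {d: False, k: False, c: False}
  {c: True, d: False, k: False}
  {k: True, d: False, c: False}


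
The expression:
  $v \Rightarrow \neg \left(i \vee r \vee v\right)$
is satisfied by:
  {v: False}


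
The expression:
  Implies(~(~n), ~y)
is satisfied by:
  {y: False, n: False}
  {n: True, y: False}
  {y: True, n: False}


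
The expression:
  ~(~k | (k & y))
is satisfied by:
  {k: True, y: False}


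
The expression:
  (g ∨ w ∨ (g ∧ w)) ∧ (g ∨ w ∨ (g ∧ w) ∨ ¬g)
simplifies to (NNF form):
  g ∨ w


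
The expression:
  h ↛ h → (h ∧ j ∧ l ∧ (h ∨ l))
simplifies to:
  True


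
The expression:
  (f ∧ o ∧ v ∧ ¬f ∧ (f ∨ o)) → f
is always true.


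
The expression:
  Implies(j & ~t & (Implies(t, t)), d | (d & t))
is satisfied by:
  {d: True, t: True, j: False}
  {d: True, t: False, j: False}
  {t: True, d: False, j: False}
  {d: False, t: False, j: False}
  {j: True, d: True, t: True}
  {j: True, d: True, t: False}
  {j: True, t: True, d: False}


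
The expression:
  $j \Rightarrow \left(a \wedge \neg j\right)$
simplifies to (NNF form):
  $\neg j$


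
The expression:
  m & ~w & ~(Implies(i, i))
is never true.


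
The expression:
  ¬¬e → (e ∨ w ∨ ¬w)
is always true.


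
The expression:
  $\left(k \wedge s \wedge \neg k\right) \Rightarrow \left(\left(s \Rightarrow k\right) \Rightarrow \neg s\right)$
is always true.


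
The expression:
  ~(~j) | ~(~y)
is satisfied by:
  {y: True, j: True}
  {y: True, j: False}
  {j: True, y: False}


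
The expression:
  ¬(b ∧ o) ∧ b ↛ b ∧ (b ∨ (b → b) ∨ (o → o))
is never true.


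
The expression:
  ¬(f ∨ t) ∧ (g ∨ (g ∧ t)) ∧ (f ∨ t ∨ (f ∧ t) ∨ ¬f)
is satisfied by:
  {g: True, t: False, f: False}


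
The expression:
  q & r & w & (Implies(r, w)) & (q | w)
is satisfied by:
  {r: True, w: True, q: True}


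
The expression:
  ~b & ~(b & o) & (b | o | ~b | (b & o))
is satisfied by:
  {b: False}


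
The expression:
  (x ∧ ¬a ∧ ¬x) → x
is always true.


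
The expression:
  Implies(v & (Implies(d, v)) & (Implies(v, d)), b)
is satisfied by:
  {b: True, v: False, d: False}
  {v: False, d: False, b: False}
  {b: True, d: True, v: False}
  {d: True, v: False, b: False}
  {b: True, v: True, d: False}
  {v: True, b: False, d: False}
  {b: True, d: True, v: True}


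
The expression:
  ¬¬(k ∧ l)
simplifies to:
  k ∧ l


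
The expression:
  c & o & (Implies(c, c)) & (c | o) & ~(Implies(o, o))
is never true.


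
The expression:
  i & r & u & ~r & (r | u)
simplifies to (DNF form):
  False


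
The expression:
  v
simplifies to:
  v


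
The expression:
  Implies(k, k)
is always true.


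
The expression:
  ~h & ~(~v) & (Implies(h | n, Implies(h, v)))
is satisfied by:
  {v: True, h: False}


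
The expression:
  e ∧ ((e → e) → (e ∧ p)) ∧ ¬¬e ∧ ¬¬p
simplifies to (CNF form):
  e ∧ p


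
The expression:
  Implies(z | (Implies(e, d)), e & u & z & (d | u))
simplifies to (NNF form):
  e & (u | ~z) & (z | ~d)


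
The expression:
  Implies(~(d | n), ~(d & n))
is always true.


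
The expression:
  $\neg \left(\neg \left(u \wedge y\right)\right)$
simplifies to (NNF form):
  $u \wedge y$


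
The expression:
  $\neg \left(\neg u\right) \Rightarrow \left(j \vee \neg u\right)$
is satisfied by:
  {j: True, u: False}
  {u: False, j: False}
  {u: True, j: True}


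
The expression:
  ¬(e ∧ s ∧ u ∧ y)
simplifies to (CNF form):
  ¬e ∨ ¬s ∨ ¬u ∨ ¬y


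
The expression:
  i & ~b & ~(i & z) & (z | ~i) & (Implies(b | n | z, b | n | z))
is never true.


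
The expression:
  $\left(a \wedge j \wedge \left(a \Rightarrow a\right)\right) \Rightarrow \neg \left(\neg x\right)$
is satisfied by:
  {x: True, a: False, j: False}
  {a: False, j: False, x: False}
  {j: True, x: True, a: False}
  {j: True, a: False, x: False}
  {x: True, a: True, j: False}
  {a: True, x: False, j: False}
  {j: True, a: True, x: True}


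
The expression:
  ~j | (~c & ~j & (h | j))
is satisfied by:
  {j: False}


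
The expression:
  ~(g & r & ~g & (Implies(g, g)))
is always true.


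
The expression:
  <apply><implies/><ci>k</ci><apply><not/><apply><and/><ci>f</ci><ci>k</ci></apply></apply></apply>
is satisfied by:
  {k: False, f: False}
  {f: True, k: False}
  {k: True, f: False}


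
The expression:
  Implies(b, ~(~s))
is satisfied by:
  {s: True, b: False}
  {b: False, s: False}
  {b: True, s: True}


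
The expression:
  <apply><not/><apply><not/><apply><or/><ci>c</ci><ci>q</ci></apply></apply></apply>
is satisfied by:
  {q: True, c: True}
  {q: True, c: False}
  {c: True, q: False}


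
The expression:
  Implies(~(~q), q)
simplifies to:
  True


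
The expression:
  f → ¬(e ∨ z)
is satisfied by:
  {z: False, f: False, e: False}
  {e: True, z: False, f: False}
  {z: True, e: False, f: False}
  {e: True, z: True, f: False}
  {f: True, e: False, z: False}


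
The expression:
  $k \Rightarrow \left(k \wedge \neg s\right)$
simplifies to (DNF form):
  $\neg k \vee \neg s$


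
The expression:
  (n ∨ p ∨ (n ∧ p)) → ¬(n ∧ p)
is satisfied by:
  {p: False, n: False}
  {n: True, p: False}
  {p: True, n: False}


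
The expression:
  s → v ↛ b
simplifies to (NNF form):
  (v ∧ ¬b) ∨ ¬s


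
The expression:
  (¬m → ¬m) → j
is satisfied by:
  {j: True}


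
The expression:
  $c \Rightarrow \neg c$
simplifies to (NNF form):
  $\neg c$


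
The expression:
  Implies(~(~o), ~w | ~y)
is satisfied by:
  {w: False, o: False, y: False}
  {y: True, w: False, o: False}
  {o: True, w: False, y: False}
  {y: True, o: True, w: False}
  {w: True, y: False, o: False}
  {y: True, w: True, o: False}
  {o: True, w: True, y: False}


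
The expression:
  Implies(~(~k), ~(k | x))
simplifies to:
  ~k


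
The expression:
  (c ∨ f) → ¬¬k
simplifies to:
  k ∨ (¬c ∧ ¬f)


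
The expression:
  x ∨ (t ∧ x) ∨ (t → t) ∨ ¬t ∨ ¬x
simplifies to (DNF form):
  True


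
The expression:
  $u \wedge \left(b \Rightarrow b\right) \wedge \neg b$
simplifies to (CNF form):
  $u \wedge \neg b$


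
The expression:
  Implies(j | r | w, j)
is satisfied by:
  {j: True, w: False, r: False}
  {r: True, j: True, w: False}
  {j: True, w: True, r: False}
  {r: True, j: True, w: True}
  {r: False, w: False, j: False}


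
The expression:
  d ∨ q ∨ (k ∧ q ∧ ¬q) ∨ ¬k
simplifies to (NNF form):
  d ∨ q ∨ ¬k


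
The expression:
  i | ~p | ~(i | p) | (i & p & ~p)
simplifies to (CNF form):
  i | ~p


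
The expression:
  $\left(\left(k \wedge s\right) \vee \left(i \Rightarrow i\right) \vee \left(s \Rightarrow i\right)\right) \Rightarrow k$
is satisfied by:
  {k: True}


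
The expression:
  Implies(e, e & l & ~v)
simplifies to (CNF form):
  (l | ~e) & (~e | ~v)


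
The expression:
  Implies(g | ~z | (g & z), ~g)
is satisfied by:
  {g: False}


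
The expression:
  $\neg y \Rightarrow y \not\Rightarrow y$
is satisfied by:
  {y: True}


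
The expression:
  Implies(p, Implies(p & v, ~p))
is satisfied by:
  {p: False, v: False}
  {v: True, p: False}
  {p: True, v: False}


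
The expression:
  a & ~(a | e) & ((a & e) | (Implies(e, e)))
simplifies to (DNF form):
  False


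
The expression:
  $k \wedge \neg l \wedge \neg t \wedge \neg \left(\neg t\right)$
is never true.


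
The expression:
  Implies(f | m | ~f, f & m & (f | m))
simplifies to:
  f & m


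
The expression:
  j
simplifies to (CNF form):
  j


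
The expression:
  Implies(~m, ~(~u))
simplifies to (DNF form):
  m | u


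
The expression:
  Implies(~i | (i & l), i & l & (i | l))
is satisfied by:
  {i: True}


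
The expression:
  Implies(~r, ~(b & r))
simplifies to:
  True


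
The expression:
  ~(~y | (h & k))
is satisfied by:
  {y: True, h: False, k: False}
  {y: True, k: True, h: False}
  {y: True, h: True, k: False}


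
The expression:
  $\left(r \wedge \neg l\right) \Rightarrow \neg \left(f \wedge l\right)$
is always true.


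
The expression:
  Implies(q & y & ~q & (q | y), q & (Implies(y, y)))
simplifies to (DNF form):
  True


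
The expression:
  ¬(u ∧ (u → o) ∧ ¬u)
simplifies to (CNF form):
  True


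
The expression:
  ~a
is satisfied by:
  {a: False}


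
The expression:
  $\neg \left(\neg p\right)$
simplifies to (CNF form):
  $p$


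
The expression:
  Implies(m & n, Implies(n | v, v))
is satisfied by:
  {v: True, m: False, n: False}
  {m: False, n: False, v: False}
  {n: True, v: True, m: False}
  {n: True, m: False, v: False}
  {v: True, m: True, n: False}
  {m: True, v: False, n: False}
  {n: True, m: True, v: True}


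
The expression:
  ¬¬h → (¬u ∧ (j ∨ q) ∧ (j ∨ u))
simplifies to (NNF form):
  (j ∧ ¬u) ∨ ¬h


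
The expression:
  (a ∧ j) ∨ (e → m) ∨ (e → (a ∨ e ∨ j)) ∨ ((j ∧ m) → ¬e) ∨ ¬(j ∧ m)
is always true.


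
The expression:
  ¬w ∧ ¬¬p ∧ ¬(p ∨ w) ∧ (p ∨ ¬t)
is never true.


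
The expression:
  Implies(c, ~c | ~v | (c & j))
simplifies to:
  j | ~c | ~v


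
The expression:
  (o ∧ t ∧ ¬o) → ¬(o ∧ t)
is always true.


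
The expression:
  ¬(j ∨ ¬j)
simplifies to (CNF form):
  False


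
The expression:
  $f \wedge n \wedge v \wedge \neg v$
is never true.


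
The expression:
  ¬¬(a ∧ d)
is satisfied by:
  {a: True, d: True}


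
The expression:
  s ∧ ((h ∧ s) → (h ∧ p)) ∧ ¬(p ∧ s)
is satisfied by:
  {s: True, p: False, h: False}


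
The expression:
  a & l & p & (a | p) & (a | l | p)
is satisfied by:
  {a: True, p: True, l: True}


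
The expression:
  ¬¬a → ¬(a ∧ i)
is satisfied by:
  {a: False, i: False}
  {i: True, a: False}
  {a: True, i: False}


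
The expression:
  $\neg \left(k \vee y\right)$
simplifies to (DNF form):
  $\neg k \wedge \neg y$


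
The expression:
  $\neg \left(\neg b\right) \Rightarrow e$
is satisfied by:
  {e: True, b: False}
  {b: False, e: False}
  {b: True, e: True}


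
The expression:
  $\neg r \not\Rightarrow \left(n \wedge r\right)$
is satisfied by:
  {r: False}


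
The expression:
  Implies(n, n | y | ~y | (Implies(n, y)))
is always true.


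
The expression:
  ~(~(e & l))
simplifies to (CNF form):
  e & l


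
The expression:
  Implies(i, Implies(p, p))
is always true.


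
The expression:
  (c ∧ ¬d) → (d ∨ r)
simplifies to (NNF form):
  d ∨ r ∨ ¬c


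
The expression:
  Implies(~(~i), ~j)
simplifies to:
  ~i | ~j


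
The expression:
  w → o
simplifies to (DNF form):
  o ∨ ¬w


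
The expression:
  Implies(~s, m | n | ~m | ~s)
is always true.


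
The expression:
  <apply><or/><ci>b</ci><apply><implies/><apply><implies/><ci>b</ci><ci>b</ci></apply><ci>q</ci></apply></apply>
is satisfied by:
  {b: True, q: True}
  {b: True, q: False}
  {q: True, b: False}


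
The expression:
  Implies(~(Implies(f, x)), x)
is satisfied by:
  {x: True, f: False}
  {f: False, x: False}
  {f: True, x: True}


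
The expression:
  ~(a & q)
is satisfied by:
  {q: False, a: False}
  {a: True, q: False}
  {q: True, a: False}


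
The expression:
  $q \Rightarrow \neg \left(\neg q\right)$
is always true.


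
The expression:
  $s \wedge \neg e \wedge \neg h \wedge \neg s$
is never true.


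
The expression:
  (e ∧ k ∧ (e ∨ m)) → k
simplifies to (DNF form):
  True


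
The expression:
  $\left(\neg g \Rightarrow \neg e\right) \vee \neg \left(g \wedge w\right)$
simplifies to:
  $\text{True}$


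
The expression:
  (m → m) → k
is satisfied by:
  {k: True}


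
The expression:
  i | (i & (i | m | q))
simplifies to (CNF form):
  i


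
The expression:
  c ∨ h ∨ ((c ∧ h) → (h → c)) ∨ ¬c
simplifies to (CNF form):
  True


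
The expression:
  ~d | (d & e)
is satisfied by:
  {e: True, d: False}
  {d: False, e: False}
  {d: True, e: True}


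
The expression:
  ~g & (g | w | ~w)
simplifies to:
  ~g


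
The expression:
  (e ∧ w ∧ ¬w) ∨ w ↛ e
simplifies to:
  w ∧ ¬e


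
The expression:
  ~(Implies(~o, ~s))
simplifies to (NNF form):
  s & ~o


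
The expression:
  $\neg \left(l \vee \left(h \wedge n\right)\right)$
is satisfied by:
  {l: False, h: False, n: False}
  {n: True, l: False, h: False}
  {h: True, l: False, n: False}


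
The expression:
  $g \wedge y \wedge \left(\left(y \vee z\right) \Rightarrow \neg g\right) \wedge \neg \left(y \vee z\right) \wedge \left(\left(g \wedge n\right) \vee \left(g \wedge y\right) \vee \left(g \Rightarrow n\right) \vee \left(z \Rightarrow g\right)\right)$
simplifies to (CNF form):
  $\text{False}$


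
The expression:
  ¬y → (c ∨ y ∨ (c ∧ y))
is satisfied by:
  {y: True, c: True}
  {y: True, c: False}
  {c: True, y: False}


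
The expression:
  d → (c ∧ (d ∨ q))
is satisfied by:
  {c: True, d: False}
  {d: False, c: False}
  {d: True, c: True}


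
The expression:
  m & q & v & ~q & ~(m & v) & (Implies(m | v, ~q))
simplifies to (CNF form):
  False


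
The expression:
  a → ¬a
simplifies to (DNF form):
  ¬a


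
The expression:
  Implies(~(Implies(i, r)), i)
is always true.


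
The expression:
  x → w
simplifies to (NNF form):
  w ∨ ¬x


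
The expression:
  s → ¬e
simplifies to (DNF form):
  ¬e ∨ ¬s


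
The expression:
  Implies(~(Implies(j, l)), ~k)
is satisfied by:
  {l: True, k: False, j: False}
  {k: False, j: False, l: False}
  {j: True, l: True, k: False}
  {j: True, k: False, l: False}
  {l: True, k: True, j: False}
  {k: True, l: False, j: False}
  {j: True, k: True, l: True}


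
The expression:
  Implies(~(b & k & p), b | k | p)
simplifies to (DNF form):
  b | k | p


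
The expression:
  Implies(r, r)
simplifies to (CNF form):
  True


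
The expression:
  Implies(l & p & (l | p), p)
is always true.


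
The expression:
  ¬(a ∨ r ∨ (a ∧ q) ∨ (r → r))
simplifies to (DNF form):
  False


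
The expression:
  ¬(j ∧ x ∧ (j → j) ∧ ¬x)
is always true.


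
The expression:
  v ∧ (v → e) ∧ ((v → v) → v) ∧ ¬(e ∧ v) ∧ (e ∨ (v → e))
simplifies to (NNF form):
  False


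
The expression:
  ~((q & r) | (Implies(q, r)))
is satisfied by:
  {q: True, r: False}


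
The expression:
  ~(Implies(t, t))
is never true.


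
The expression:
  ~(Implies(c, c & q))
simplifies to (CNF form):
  c & ~q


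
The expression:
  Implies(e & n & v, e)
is always true.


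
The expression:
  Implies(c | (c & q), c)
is always true.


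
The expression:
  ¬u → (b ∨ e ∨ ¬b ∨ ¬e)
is always true.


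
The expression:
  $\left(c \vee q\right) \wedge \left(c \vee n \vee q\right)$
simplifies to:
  $c \vee q$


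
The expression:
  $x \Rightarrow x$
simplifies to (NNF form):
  $\text{True}$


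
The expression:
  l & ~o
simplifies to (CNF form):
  l & ~o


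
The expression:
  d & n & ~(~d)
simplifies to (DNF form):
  d & n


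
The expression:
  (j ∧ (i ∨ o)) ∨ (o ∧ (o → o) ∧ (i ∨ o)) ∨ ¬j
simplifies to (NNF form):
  i ∨ o ∨ ¬j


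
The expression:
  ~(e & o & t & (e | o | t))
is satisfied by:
  {o: False, e: False, t: False}
  {t: True, o: False, e: False}
  {e: True, o: False, t: False}
  {t: True, e: True, o: False}
  {o: True, t: False, e: False}
  {t: True, o: True, e: False}
  {e: True, o: True, t: False}


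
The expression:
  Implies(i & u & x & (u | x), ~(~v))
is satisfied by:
  {v: True, u: False, x: False, i: False}
  {i: False, u: False, v: False, x: False}
  {i: True, v: True, u: False, x: False}
  {i: True, u: False, v: False, x: False}
  {x: True, v: True, i: False, u: False}
  {x: True, i: False, u: False, v: False}
  {x: True, i: True, v: True, u: False}
  {x: True, i: True, u: False, v: False}
  {v: True, u: True, x: False, i: False}
  {u: True, x: False, v: False, i: False}
  {i: True, u: True, v: True, x: False}
  {i: True, u: True, x: False, v: False}
  {v: True, u: True, x: True, i: False}
  {u: True, x: True, i: False, v: False}
  {i: True, u: True, x: True, v: True}


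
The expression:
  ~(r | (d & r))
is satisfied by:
  {r: False}


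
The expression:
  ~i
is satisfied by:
  {i: False}


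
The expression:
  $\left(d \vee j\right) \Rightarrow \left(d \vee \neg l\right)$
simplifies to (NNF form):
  $d \vee \neg j \vee \neg l$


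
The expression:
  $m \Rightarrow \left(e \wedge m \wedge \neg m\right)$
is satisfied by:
  {m: False}


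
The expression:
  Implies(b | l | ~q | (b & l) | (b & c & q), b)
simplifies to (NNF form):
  b | (q & ~l)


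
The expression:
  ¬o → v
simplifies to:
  o ∨ v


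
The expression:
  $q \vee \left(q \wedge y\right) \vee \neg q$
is always true.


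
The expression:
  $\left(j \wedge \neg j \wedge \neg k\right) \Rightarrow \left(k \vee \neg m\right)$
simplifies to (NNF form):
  $\text{True}$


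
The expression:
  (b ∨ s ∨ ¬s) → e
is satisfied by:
  {e: True}


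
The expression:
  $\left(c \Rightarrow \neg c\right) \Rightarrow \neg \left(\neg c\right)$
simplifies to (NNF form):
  $c$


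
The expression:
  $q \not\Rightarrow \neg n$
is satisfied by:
  {q: True, n: True}


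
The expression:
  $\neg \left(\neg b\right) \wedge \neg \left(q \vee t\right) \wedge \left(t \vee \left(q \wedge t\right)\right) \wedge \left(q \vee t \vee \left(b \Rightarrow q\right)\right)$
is never true.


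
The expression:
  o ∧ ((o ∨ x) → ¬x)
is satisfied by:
  {o: True, x: False}


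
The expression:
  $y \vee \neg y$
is always true.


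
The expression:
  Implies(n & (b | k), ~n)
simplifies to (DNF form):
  ~n | (~b & ~k)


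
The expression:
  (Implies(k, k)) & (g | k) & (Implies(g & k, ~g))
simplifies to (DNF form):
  (g & ~k) | (k & ~g)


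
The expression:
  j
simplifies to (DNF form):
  j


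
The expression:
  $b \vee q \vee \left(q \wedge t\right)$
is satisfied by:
  {b: True, q: True}
  {b: True, q: False}
  {q: True, b: False}


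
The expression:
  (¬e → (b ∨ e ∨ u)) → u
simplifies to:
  u ∨ (¬b ∧ ¬e)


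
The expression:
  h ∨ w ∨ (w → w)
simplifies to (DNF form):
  True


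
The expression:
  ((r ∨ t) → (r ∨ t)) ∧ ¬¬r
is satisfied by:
  {r: True}


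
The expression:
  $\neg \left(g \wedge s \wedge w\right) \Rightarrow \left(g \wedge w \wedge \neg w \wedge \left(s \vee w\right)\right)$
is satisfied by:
  {w: True, g: True, s: True}


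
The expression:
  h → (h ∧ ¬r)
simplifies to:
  ¬h ∨ ¬r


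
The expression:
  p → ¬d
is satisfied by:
  {p: False, d: False}
  {d: True, p: False}
  {p: True, d: False}


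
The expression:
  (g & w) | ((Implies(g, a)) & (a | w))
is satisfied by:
  {a: True, w: True}
  {a: True, w: False}
  {w: True, a: False}


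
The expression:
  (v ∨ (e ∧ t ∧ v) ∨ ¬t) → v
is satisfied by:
  {t: True, v: True}
  {t: True, v: False}
  {v: True, t: False}


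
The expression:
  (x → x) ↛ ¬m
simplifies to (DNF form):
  m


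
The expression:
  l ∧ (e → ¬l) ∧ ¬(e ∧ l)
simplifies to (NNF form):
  l ∧ ¬e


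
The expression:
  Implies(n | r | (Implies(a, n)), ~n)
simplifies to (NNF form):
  ~n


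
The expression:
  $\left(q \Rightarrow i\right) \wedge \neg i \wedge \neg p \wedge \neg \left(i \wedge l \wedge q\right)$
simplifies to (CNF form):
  $\neg i \wedge \neg p \wedge \neg q$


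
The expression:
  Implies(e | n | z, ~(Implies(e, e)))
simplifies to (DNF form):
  ~e & ~n & ~z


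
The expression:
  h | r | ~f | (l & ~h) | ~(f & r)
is always true.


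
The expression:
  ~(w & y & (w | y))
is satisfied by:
  {w: False, y: False}
  {y: True, w: False}
  {w: True, y: False}


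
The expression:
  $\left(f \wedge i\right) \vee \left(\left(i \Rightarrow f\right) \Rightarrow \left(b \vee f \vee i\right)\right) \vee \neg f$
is always true.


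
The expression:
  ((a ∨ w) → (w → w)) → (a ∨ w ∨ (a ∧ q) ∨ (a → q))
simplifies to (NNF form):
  True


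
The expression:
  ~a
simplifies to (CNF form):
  ~a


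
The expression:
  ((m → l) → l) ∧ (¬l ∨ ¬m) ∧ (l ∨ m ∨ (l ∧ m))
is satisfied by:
  {l: True, m: False}
  {m: True, l: False}


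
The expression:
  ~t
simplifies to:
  ~t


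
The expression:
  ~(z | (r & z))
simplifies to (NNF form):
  ~z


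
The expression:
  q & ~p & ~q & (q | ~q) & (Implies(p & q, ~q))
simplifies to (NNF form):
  False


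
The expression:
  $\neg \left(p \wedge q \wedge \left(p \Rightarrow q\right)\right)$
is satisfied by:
  {p: False, q: False}
  {q: True, p: False}
  {p: True, q: False}


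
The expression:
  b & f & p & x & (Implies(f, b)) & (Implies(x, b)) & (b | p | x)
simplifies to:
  b & f & p & x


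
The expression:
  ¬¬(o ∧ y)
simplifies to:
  o ∧ y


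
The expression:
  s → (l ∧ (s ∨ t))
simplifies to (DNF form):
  l ∨ ¬s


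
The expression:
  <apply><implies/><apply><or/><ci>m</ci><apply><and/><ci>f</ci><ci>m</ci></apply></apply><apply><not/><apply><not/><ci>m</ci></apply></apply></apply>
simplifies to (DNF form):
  <true/>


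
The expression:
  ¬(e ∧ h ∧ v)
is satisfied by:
  {h: False, v: False, e: False}
  {e: True, h: False, v: False}
  {v: True, h: False, e: False}
  {e: True, v: True, h: False}
  {h: True, e: False, v: False}
  {e: True, h: True, v: False}
  {v: True, h: True, e: False}


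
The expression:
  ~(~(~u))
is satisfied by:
  {u: False}


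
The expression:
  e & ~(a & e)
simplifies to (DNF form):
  e & ~a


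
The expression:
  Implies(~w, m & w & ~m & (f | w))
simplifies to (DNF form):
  w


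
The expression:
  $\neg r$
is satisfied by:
  {r: False}


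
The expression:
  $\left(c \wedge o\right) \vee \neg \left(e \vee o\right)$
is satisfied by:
  {c: True, e: False, o: False}
  {e: False, o: False, c: False}
  {c: True, o: True, e: False}
  {c: True, e: True, o: True}


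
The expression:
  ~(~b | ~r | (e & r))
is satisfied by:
  {r: True, b: True, e: False}


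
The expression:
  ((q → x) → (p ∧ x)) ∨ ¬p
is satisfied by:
  {x: True, q: True, p: False}
  {x: True, p: False, q: False}
  {q: True, p: False, x: False}
  {q: False, p: False, x: False}
  {x: True, q: True, p: True}
  {x: True, p: True, q: False}
  {q: True, p: True, x: False}


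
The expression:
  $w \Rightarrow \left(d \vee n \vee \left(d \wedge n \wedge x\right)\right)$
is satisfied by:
  {n: True, d: True, w: False}
  {n: True, w: False, d: False}
  {d: True, w: False, n: False}
  {d: False, w: False, n: False}
  {n: True, d: True, w: True}
  {n: True, w: True, d: False}
  {d: True, w: True, n: False}


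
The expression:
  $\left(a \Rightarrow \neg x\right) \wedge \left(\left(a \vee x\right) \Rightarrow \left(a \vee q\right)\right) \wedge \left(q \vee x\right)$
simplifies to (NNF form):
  $q \wedge \left(\neg a \vee \neg x\right)$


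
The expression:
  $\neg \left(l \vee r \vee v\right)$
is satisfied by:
  {v: False, r: False, l: False}


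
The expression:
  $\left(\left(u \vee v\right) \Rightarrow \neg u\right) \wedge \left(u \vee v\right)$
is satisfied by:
  {v: True, u: False}


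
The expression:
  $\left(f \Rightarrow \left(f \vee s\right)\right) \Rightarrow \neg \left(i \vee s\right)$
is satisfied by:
  {i: False, s: False}


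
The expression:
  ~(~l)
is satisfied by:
  {l: True}


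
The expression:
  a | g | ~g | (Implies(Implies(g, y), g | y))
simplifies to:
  True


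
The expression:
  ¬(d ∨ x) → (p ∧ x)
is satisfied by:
  {x: True, d: True}
  {x: True, d: False}
  {d: True, x: False}


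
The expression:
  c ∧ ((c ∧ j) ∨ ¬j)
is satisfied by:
  {c: True}


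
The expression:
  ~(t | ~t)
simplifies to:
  False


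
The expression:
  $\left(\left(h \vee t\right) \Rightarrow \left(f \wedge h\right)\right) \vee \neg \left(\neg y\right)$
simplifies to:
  $y \vee \left(f \wedge h\right) \vee \left(\neg h \wedge \neg t\right)$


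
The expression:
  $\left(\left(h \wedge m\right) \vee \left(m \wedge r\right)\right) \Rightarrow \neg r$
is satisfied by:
  {m: False, r: False}
  {r: True, m: False}
  {m: True, r: False}


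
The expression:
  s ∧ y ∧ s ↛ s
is never true.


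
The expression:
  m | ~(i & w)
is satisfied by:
  {m: True, w: False, i: False}
  {w: False, i: False, m: False}
  {i: True, m: True, w: False}
  {i: True, w: False, m: False}
  {m: True, w: True, i: False}
  {w: True, m: False, i: False}
  {i: True, w: True, m: True}


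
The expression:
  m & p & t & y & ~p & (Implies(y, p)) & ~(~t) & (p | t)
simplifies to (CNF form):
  False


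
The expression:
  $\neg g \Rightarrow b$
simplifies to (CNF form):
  $b \vee g$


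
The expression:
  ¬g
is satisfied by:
  {g: False}


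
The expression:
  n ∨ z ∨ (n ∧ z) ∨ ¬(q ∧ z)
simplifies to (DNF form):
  True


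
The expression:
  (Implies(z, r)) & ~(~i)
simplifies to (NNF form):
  i & (r | ~z)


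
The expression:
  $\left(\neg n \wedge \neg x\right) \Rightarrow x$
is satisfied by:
  {n: True, x: True}
  {n: True, x: False}
  {x: True, n: False}


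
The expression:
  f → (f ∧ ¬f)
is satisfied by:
  {f: False}


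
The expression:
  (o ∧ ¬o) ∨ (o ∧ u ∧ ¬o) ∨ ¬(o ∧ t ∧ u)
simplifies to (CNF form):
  ¬o ∨ ¬t ∨ ¬u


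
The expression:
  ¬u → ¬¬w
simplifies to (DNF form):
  u ∨ w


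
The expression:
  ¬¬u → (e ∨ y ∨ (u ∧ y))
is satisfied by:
  {y: True, e: True, u: False}
  {y: True, u: False, e: False}
  {e: True, u: False, y: False}
  {e: False, u: False, y: False}
  {y: True, e: True, u: True}
  {y: True, u: True, e: False}
  {e: True, u: True, y: False}


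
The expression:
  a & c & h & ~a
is never true.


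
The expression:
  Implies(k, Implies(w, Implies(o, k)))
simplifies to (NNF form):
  True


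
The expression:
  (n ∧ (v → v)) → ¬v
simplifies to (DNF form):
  ¬n ∨ ¬v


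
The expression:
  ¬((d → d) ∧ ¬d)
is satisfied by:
  {d: True}


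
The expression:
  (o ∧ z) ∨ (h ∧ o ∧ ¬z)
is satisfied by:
  {z: True, h: True, o: True}
  {z: True, o: True, h: False}
  {h: True, o: True, z: False}


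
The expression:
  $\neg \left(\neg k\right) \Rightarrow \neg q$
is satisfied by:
  {k: False, q: False}
  {q: True, k: False}
  {k: True, q: False}


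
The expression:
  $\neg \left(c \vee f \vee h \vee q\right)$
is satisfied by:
  {q: False, f: False, h: False, c: False}


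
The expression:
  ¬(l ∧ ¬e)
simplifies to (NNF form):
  e ∨ ¬l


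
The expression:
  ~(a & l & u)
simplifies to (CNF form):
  ~a | ~l | ~u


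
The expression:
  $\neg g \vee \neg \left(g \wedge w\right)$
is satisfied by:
  {w: False, g: False}
  {g: True, w: False}
  {w: True, g: False}


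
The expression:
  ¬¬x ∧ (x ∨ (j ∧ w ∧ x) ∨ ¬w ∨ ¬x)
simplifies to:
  x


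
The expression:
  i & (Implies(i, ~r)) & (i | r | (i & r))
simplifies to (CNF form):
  i & ~r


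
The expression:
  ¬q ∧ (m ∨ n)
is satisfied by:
  {n: True, m: True, q: False}
  {n: True, q: False, m: False}
  {m: True, q: False, n: False}


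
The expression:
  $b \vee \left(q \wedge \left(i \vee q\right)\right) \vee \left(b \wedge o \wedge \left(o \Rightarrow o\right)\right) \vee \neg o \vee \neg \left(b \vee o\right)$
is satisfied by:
  {b: True, q: True, o: False}
  {b: True, o: False, q: False}
  {q: True, o: False, b: False}
  {q: False, o: False, b: False}
  {b: True, q: True, o: True}
  {b: True, o: True, q: False}
  {q: True, o: True, b: False}


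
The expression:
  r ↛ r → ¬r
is always true.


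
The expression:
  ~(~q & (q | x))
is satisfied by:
  {q: True, x: False}
  {x: False, q: False}
  {x: True, q: True}


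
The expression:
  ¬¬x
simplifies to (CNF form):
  x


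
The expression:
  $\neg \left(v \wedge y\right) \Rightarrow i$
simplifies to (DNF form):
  $i \vee \left(v \wedge y\right)$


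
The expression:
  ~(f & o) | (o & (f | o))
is always true.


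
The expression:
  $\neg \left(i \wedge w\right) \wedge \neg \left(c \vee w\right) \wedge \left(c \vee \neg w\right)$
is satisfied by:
  {w: False, c: False}


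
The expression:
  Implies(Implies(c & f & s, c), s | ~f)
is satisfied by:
  {s: True, f: False}
  {f: False, s: False}
  {f: True, s: True}


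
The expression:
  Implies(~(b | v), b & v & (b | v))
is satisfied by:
  {b: True, v: True}
  {b: True, v: False}
  {v: True, b: False}


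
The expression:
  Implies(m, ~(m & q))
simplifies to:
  ~m | ~q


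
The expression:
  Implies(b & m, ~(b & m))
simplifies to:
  ~b | ~m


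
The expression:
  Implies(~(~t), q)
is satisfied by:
  {q: True, t: False}
  {t: False, q: False}
  {t: True, q: True}


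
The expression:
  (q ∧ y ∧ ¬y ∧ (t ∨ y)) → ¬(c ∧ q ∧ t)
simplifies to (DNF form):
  True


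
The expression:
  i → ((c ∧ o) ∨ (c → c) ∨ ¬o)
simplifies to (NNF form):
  True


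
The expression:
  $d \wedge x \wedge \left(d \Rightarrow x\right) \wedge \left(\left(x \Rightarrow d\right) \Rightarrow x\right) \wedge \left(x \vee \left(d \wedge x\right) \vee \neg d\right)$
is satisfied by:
  {d: True, x: True}


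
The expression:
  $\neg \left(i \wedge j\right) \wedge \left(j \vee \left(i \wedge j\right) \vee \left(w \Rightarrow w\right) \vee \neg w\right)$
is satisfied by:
  {i: False, j: False}
  {j: True, i: False}
  {i: True, j: False}


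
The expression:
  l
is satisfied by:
  {l: True}


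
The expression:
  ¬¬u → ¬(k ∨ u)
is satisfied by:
  {u: False}


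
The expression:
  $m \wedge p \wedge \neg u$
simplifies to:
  $m \wedge p \wedge \neg u$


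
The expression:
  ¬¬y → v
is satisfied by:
  {v: True, y: False}
  {y: False, v: False}
  {y: True, v: True}


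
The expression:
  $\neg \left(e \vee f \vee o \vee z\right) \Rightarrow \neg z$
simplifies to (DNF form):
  $\text{True}$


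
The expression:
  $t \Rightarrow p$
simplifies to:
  $p \vee \neg t$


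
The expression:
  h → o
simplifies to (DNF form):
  o ∨ ¬h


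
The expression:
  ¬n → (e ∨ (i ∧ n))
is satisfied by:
  {n: True, e: True}
  {n: True, e: False}
  {e: True, n: False}


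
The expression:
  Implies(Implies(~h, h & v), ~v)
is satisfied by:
  {h: False, v: False}
  {v: True, h: False}
  {h: True, v: False}


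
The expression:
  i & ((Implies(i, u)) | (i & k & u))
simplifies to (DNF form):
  i & u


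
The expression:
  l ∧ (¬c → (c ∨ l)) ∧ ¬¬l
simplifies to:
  l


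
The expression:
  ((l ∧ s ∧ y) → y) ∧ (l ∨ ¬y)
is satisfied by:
  {l: True, y: False}
  {y: False, l: False}
  {y: True, l: True}


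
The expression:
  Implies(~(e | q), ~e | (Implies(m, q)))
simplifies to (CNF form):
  True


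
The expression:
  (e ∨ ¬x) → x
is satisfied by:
  {x: True}


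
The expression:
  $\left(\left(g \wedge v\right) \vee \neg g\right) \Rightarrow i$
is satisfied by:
  {i: True, g: True, v: False}
  {i: True, g: False, v: False}
  {i: True, v: True, g: True}
  {i: True, v: True, g: False}
  {g: True, v: False, i: False}


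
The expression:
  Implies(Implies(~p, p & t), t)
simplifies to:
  t | ~p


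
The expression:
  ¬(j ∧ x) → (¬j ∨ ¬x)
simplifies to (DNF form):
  True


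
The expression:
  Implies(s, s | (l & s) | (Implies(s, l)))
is always true.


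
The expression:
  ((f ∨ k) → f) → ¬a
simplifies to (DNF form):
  (k ∧ ¬f) ∨ ¬a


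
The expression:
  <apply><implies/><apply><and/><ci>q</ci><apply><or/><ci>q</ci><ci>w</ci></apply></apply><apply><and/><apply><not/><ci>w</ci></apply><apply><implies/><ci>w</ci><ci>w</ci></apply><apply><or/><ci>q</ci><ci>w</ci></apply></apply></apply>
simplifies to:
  <apply><or/><apply><not/><ci>q</ci></apply><apply><not/><ci>w</ci></apply></apply>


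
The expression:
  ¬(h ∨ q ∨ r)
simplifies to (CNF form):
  ¬h ∧ ¬q ∧ ¬r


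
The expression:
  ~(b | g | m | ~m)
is never true.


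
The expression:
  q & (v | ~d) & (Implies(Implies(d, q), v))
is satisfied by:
  {q: True, v: True}


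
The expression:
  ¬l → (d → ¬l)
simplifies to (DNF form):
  True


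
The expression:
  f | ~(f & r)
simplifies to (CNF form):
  True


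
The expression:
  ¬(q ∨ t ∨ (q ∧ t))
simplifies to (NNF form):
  ¬q ∧ ¬t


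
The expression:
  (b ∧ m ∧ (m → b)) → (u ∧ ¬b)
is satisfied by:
  {m: False, b: False}
  {b: True, m: False}
  {m: True, b: False}


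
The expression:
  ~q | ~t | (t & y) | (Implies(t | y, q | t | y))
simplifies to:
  True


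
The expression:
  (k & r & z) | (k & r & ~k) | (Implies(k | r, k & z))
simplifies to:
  (k & z) | (~k & ~r)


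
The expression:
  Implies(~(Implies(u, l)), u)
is always true.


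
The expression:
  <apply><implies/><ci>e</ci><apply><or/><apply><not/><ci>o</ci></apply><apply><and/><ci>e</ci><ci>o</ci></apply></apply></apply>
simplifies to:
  <true/>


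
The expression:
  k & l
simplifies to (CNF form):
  k & l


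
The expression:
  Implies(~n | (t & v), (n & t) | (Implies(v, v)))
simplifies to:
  True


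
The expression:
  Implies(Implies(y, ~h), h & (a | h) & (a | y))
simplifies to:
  h & (a | y)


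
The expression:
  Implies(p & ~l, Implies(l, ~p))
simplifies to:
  True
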